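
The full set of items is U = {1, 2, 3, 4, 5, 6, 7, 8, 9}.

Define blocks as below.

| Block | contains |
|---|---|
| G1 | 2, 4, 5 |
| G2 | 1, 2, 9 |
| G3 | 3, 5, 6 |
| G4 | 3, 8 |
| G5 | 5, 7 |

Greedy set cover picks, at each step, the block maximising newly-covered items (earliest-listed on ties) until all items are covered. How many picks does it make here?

5

Greedy: pick G1 (covers 3 new) → pick G2 (covers 2 new) → pick G3 (covers 2 new) → pick G4 (covers 1 new) → pick G5 (covers 1 new). Total picks: 5.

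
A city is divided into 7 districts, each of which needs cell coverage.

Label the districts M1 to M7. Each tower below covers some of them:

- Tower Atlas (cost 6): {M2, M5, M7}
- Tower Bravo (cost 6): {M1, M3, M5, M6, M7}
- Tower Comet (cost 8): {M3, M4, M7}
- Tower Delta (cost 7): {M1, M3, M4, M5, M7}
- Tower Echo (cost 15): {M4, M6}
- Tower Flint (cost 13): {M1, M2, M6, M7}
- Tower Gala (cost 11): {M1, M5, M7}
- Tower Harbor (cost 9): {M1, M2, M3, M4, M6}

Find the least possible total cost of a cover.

Bravo, Harbor together cover every district (Bravo ∪ Harbor = {M1, M2, M3, M4, M5, M6, M7}); total cost 6 + 9 = 15.
No covering selection has total cost below 15.

15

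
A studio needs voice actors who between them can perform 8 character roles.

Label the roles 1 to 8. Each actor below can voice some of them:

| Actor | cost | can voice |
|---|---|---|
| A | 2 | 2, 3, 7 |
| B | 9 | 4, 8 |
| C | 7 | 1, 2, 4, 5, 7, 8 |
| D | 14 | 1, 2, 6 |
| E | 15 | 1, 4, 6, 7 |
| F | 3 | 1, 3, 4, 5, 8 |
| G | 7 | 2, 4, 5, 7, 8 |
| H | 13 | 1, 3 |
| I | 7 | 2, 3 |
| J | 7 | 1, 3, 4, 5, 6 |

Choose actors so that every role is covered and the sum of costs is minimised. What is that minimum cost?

A, F, J together cover every role (A ∪ F ∪ J = {1, 2, 3, 4, 5, 6, 7, 8}); total cost 2 + 3 + 7 = 12.
No covering selection has total cost below 12.

12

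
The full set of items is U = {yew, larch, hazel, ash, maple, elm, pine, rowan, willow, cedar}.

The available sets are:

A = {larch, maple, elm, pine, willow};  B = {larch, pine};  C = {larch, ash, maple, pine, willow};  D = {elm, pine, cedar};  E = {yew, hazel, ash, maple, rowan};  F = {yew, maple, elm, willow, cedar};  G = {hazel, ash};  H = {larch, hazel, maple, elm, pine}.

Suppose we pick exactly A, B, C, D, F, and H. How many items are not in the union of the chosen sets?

1

Union of A, B, C, D, F, H = {yew, larch, hazel, ash, maple, elm, pine, willow, cedar}.
Not covered: rowan — 1 item.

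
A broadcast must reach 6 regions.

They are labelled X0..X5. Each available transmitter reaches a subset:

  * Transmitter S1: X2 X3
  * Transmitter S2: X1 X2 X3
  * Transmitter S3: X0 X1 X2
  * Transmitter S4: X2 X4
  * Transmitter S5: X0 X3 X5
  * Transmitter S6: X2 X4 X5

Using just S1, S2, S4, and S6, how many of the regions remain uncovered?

Union of S1, S2, S4, S6 = {X1, X2, X3, X4, X5}.
Not covered: X0 — 1 region.

1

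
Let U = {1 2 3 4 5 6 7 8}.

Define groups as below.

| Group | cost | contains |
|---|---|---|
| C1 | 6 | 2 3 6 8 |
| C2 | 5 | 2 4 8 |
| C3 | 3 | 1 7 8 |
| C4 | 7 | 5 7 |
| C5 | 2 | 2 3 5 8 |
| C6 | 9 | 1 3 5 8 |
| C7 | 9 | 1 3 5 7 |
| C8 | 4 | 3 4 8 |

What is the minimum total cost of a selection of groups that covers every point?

C1, C3, C5, C8 together cover every point (C1 ∪ C3 ∪ C5 ∪ C8 = {1, 2, 3, 4, 5, 6, 7, 8}); total cost 6 + 3 + 2 + 4 = 15.
No covering selection has total cost below 15.

15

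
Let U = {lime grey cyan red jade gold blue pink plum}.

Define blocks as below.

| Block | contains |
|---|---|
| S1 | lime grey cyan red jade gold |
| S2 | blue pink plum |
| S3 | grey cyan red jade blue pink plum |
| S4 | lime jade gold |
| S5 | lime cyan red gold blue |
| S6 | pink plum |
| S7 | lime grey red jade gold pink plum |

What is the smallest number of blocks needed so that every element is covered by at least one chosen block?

2

S1 and S3 cover everything between them: the union {lime, grey, cyan, red, jade, gold, blue, pink, plum} is all of U.
No single block has all 9 elements (the largest, S3, has 7), so 2 is optimal.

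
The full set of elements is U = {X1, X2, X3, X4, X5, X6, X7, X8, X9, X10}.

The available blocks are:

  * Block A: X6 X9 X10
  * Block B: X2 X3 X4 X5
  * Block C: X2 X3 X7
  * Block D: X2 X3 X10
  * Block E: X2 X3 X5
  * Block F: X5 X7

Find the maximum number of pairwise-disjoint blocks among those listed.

A, B are pairwise disjoint (A={X6,X9,X10}; B={X2,X3,X4,X5}).
Every remaining block overlaps one of these, and no 3 of the listed blocks are pairwise disjoint, so 2 is the maximum.

2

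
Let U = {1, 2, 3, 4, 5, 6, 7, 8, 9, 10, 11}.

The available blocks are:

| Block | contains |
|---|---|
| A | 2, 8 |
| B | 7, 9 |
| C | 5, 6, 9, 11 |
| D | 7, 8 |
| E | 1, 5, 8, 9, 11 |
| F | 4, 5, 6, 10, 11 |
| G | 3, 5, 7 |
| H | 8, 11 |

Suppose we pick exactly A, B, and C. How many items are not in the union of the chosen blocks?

Union of A, B, C = {2, 5, 6, 7, 8, 9, 11}.
Not covered: 1, 3, 4, 10 — 4 items.

4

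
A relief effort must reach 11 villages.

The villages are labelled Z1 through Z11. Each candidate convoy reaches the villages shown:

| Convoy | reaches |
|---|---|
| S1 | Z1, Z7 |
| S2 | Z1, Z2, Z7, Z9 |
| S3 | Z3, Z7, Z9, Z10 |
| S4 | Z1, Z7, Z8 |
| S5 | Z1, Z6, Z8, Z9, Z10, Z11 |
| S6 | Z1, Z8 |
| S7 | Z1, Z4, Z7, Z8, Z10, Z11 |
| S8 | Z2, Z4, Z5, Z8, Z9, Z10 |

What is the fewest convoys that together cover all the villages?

3

Take {S3, S5, S8}. Their union is {Z1, Z2, Z3, Z4, Z5, Z6, Z7, Z8, Z9, Z10, Z11}, which is all 11 villages.
Only S3 contains Z3, so S3 is forced; the remaining 7 villages need at least 2 more convoys (each remaining convoy adds at most 4) — so at least 3 convoys are needed, and 3 is optimal.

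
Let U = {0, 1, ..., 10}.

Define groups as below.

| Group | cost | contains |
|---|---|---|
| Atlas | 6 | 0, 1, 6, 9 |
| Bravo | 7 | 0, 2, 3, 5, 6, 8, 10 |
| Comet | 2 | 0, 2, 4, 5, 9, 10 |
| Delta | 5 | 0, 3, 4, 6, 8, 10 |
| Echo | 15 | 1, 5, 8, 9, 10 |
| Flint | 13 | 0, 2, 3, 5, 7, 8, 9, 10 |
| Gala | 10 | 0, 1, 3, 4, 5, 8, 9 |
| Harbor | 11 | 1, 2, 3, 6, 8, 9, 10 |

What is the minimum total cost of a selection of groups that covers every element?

21

Atlas, Comet, Flint together cover every element (Atlas ∪ Comet ∪ Flint = {0, 1, 2, 3, 4, 5, 6, 7, 8, 9, 10}); total cost 6 + 2 + 13 = 21.
The greedy pick Comet, Delta, Atlas, Flint costs 26; no covering selection beats 21.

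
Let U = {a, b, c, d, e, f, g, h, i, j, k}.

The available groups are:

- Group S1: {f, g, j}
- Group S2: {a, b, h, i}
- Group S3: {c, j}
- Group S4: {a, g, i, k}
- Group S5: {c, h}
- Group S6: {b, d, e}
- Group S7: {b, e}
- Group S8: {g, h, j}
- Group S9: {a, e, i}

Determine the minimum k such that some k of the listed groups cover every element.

S1, S4, S5, and S6 cover everything between them: the union {a, b, c, d, e, f, g, h, i, j, k} is all of U.
Only S4 contains k, so S4 is forced; the remaining 7 elements need at least 3 more groups (each remaining group adds at most 3) — so at least 4 groups are needed, and 4 is optimal.

4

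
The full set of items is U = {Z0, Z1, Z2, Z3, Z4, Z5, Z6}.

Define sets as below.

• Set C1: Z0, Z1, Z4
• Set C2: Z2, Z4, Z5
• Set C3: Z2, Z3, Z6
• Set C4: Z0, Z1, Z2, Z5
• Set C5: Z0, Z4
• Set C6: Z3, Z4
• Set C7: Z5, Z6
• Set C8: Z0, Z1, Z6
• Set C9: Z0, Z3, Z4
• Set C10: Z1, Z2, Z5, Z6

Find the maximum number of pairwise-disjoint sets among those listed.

2

C7, C9 are pairwise disjoint (C7={Z5,Z6}; C9={Z0,Z3,Z4}).
Every remaining set overlaps one of these, and no 3 of the listed sets are pairwise disjoint, so 2 is the maximum.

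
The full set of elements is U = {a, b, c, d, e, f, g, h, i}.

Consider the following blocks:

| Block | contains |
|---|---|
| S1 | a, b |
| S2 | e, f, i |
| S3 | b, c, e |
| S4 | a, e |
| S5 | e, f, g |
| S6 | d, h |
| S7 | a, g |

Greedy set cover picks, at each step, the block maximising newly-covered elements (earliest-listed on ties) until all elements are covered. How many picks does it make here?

5

Greedy: pick S2 (covers 3 new) → pick S1 (covers 2 new) → pick S6 (covers 2 new) → pick S3 (covers 1 new) → pick S5 (covers 1 new). Total picks: 5.
(The true minimum cover uses only 4 blocks, so greedy is not optimal here.)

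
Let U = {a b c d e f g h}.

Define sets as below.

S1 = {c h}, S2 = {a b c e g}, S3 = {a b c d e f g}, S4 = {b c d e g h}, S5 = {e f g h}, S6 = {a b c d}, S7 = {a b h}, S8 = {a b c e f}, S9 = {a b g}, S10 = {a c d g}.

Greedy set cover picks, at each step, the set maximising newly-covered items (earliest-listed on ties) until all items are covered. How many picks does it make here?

Greedy: pick S3 (covers 7 new) → pick S1 (covers 1 new). Total picks: 2.

2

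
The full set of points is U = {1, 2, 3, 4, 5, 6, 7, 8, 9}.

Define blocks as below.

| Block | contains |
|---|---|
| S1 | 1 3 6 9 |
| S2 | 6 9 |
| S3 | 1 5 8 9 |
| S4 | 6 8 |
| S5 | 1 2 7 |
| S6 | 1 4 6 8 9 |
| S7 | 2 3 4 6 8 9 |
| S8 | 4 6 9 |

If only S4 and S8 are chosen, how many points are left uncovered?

Union of S4, S8 = {4, 6, 8, 9}.
Not covered: 1, 2, 3, 5, 7 — 5 points.

5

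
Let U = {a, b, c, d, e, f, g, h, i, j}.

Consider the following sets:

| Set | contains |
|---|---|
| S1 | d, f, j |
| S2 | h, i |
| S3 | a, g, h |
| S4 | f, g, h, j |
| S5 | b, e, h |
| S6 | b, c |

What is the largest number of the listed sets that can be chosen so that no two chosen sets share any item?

S1, S2, S6 are pairwise disjoint (S1={d,f,j}; S2={h,i}; S6={b,c}).
Every remaining set overlaps one of these, and no 4 of the listed sets are pairwise disjoint, so 3 is the maximum.

3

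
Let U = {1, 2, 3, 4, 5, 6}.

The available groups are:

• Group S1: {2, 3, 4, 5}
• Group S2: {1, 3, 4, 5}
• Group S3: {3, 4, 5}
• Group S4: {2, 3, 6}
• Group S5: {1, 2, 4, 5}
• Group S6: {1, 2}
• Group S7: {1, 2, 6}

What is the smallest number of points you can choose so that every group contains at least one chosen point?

2

Take H = {2, 4}. Each listed group contains at least one of these, so H is a hitting set of size 2.
The groups S3, S7 are pairwise disjoint, so any hitting set needs a separate point for each — at least 2. Hence 2 is optimal.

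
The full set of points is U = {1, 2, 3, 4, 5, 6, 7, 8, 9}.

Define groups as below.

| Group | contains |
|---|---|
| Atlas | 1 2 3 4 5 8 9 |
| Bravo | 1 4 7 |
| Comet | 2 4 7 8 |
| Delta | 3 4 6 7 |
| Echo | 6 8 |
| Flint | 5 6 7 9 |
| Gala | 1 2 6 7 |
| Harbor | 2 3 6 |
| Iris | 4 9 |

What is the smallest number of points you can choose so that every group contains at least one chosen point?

The 2 points {4, 6} hit every group.
The groups Harbor, Iris are pairwise disjoint, so any hitting set needs a separate point for each — at least 2. Hence 2 is optimal.

2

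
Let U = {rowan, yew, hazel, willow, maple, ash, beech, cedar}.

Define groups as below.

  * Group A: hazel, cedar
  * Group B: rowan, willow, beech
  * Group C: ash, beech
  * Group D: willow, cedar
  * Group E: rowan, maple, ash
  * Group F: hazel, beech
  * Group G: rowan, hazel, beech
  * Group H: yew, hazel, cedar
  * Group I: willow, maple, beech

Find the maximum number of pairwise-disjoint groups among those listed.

D, E, F are pairwise disjoint (D={willow,cedar}; E={rowan,maple,ash}; F={hazel,beech}).
Every remaining group overlaps one of these, and no 4 of the listed groups are pairwise disjoint, so 3 is the maximum.

3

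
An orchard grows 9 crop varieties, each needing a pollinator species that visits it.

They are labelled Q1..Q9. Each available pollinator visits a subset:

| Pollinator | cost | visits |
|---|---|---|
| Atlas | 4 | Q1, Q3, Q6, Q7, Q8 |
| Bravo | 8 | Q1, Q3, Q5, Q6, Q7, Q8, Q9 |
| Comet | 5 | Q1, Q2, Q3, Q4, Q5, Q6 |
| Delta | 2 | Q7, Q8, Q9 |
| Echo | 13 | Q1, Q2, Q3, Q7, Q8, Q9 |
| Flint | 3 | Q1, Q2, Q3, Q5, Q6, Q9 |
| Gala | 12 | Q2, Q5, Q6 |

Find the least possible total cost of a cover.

Comet, Delta together cover every variety (Comet ∪ Delta = {Q1, Q2, Q3, Q4, Q5, Q6, Q7, Q8, Q9}); total cost 5 + 2 = 7.
The greedy pick Flint, Delta, Comet costs 10; no covering selection beats 7.

7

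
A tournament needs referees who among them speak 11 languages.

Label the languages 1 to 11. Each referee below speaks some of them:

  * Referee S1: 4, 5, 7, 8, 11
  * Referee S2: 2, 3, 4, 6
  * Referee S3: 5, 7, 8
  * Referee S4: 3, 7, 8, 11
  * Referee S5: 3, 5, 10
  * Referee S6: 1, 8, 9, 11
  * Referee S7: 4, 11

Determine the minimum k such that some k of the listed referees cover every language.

4

S2 and S4 and S5 and S6 together: S2 ∪ S4 ∪ S5 ∪ S6 = {1, 2, 3, 4, 5, 6, 7, 8, 9, 10, 11} — every language is covered.
No 3 of the 7 referees cover everything (all 35 combinations miss at least one language), so 4 is optimal.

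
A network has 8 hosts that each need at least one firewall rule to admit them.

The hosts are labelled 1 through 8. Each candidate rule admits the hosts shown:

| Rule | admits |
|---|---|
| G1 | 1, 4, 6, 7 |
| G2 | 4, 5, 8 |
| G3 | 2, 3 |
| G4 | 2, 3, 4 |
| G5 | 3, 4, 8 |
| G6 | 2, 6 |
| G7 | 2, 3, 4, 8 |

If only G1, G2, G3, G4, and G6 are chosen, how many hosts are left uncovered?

Union of G1, G2, G3, G4, G6 = {1, 2, 3, 4, 5, 6, 7, 8} — that's every host, so 0 are uncovered.

0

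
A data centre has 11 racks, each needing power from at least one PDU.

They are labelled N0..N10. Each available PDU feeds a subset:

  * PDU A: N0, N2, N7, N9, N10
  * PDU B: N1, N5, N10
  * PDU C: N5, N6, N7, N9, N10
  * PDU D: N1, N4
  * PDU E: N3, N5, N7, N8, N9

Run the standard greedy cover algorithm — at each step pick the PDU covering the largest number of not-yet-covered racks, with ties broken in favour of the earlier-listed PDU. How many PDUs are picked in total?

Greedy: pick A (covers 5 new) → pick E (covers 3 new) → pick D (covers 2 new) → pick C (covers 1 new). Total picks: 4.

4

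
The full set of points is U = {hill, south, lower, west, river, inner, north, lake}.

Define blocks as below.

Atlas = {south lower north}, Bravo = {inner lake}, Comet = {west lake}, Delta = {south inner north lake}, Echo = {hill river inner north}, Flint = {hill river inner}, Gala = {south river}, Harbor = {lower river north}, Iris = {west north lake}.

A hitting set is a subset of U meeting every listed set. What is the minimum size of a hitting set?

H = {south, river, lake} meets every block (each contains at least one member of H), and |H| = 3.
The blocks Atlas, Comet, Flint are pairwise disjoint, so any hitting set needs a separate point for each — at least 3. Hence 3 is optimal.

3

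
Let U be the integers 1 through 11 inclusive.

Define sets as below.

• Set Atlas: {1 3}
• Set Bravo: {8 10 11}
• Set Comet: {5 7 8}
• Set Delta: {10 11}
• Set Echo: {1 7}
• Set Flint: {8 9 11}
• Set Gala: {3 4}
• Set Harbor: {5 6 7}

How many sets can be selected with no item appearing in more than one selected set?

Bravo, Echo, Gala are pairwise disjoint (Bravo={8,10,11}; Echo={1,7}; Gala={3,4}).
Every remaining set overlaps one of these, and no 4 of the listed sets are pairwise disjoint, so 3 is the maximum.

3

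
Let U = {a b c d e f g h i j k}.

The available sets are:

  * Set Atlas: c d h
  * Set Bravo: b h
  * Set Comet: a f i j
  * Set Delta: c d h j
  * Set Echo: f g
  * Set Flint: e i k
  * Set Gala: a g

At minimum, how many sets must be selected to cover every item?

5

Bravo, Comet, Delta, Flint, and Gala cover everything between them: the union {a, b, c, d, e, f, g, h, i, j, k} is all of U.
No 4 of the 7 sets cover everything (all 35 combinations miss at least one item), so 5 is optimal.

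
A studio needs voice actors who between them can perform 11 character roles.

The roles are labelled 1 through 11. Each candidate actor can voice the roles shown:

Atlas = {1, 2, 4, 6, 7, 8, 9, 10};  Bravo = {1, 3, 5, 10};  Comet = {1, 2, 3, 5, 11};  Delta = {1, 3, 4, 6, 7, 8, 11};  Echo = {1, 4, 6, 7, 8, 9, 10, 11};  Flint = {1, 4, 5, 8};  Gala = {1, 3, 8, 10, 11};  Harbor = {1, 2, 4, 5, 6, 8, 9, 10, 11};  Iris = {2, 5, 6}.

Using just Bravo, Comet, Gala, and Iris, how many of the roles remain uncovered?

3

Union of Bravo, Comet, Gala, Iris = {1, 2, 3, 5, 6, 8, 10, 11}.
Not covered: 4, 7, 9 — 3 roles.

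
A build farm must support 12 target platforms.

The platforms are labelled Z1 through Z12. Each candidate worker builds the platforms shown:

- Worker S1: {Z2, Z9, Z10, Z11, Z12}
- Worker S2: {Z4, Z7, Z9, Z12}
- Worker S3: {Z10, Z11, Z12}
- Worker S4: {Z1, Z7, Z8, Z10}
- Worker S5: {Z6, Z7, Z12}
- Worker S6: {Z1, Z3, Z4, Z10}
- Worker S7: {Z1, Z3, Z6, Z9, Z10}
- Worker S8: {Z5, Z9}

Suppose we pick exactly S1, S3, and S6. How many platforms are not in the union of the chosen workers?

4

Union of S1, S3, S6 = {Z1, Z2, Z3, Z4, Z9, Z10, Z11, Z12}.
Not covered: Z5, Z6, Z7, Z8 — 4 platforms.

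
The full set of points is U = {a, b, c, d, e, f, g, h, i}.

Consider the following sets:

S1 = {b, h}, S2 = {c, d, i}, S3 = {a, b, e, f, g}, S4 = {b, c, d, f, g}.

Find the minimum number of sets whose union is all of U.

3

Take {S1, S2, S3}. Their union is {a, b, c, d, e, f, g, h, i}, which is all 9 points.
Only S3 contains a, so S3 is forced; the remaining 4 points need at least 2 more sets (each remaining set adds at most 3) — so at least 3 sets are needed, and 3 is optimal.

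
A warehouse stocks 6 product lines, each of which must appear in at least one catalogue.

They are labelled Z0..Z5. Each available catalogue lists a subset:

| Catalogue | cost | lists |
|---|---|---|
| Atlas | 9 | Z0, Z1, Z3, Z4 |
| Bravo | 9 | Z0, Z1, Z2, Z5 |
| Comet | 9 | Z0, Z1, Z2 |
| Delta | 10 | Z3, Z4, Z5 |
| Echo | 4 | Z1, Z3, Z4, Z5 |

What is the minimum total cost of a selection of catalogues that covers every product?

13

Bravo, Echo together cover every product (Bravo ∪ Echo = {Z0, Z1, Z2, Z3, Z4, Z5}); total cost 9 + 4 = 13.
No covering selection has total cost below 13.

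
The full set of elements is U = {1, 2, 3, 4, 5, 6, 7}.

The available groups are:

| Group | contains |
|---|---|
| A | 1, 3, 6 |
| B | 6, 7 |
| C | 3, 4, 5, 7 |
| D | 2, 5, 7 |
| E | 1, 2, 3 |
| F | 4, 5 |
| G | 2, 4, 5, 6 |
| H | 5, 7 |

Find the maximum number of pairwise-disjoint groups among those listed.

B, E, F are pairwise disjoint (B={6,7}; E={1,2,3}; F={4,5}).
Every remaining group overlaps one of these, and no 4 of the listed groups are pairwise disjoint, so 3 is the maximum.

3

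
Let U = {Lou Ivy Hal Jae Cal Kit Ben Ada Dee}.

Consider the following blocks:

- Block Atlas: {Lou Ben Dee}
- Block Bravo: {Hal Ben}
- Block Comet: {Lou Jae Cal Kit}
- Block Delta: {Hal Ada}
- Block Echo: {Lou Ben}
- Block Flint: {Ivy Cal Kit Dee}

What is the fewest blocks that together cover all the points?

4

Take {Atlas, Comet, Delta, Flint}. Their union is {Lou, Ivy, Hal, Jae, Cal, Kit, Ben, Ada, Dee}, which is all 9 points.
Only Flint contains Ivy, so Flint is forced; the remaining 5 points need at least 3 more blocks (each remaining block adds at most 2) — so at least 4 blocks are needed, and 4 is optimal.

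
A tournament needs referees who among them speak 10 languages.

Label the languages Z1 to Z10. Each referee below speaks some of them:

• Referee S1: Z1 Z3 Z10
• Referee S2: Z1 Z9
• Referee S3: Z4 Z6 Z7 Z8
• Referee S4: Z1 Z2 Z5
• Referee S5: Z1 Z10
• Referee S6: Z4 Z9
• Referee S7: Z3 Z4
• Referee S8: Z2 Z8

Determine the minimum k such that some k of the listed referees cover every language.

4

S1 and S3 and S4 and S6 together: S1 ∪ S3 ∪ S4 ∪ S6 = {Z1, Z2, Z3, Z4, Z5, Z6, Z7, Z8, Z9, Z10} — every language is covered.
No 3 of the 8 referees cover everything (all 56 combinations miss at least one language), so 4 is optimal.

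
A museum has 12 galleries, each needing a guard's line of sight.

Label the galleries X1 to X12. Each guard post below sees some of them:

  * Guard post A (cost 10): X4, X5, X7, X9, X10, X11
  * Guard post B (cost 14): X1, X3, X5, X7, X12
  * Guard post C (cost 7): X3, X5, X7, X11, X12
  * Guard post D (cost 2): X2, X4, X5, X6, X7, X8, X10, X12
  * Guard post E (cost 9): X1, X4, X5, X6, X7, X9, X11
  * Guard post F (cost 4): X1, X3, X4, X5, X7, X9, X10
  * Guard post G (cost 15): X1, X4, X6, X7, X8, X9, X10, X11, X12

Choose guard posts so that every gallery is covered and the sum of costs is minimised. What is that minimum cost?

13

C, D, F together cover every gallery (C ∪ D ∪ F = {X1, X2, X3, X4, X5, X6, X7, X8, X9, X10, X11, X12}); total cost 7 + 2 + 4 = 13.
No covering selection has total cost below 13.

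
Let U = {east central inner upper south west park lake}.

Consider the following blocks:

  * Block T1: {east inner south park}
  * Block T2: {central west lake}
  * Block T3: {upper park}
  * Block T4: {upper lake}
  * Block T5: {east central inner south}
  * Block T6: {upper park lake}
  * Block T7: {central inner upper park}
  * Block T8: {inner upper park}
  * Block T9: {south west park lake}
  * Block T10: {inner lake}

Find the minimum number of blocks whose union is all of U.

3

T1, T2, and T6 cover everything between them: the union {east, central, inner, upper, south, west, park, lake} is all of U.
No 2 of the 10 blocks cover everything (all 45 combinations miss at least one point), so 3 is optimal.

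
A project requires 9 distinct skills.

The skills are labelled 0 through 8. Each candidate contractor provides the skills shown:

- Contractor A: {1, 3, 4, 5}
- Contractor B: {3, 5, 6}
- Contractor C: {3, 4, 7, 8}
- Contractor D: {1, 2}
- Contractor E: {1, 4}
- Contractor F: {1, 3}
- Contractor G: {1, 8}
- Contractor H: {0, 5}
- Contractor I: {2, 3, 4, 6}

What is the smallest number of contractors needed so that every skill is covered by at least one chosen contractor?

B and C and D and H together: B ∪ C ∪ D ∪ H = {0, 1, 2, 3, 4, 5, 6, 7, 8} — every skill is covered.
Only C contains 7, so C is forced; the remaining 5 skills need at least 3 more contractors (each remaining contractor adds at most 2) — so at least 4 contractors are needed, and 4 is optimal.

4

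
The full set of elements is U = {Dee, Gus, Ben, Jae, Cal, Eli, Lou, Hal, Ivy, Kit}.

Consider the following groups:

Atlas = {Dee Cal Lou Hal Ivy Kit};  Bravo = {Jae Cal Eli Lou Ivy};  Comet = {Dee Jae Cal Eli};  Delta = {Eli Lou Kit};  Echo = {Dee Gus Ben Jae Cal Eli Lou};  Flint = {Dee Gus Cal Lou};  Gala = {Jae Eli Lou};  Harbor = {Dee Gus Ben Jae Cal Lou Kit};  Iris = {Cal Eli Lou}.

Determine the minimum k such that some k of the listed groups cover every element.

Atlas and Echo together: Atlas ∪ Echo = {Dee, Gus, Ben, Jae, Cal, Eli, Lou, Hal, Ivy, Kit} — every element is covered.
No single group has all 10 elements (the largest, Echo, has 7), so 2 is optimal.

2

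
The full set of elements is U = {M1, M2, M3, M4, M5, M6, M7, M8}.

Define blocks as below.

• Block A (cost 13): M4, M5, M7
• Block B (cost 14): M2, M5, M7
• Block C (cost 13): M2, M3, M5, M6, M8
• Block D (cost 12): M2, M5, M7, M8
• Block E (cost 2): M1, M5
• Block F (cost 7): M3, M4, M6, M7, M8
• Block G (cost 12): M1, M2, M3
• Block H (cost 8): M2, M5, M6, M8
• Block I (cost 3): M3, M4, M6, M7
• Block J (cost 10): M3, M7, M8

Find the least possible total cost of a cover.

E, H, I together cover every element (E ∪ H ∪ I = {M1, M2, M3, M4, M5, M6, M7, M8}); total cost 2 + 8 + 3 = 13.
No covering selection has total cost below 13.

13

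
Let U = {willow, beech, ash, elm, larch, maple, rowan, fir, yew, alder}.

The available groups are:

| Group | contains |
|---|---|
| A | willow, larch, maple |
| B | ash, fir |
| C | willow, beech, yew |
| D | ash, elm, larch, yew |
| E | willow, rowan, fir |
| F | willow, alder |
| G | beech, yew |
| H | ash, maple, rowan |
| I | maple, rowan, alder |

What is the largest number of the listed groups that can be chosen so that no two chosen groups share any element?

3

B, F, G are pairwise disjoint (B={ash,fir}; F={willow,alder}; G={beech,yew}).
Every remaining group overlaps one of these, and no 4 of the listed groups are pairwise disjoint, so 3 is the maximum.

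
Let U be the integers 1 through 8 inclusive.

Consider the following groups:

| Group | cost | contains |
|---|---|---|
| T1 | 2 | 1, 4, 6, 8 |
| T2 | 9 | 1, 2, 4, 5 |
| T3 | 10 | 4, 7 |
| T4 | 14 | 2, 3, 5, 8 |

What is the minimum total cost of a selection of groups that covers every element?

26

T1, T3, T4 together cover every element (T1 ∪ T3 ∪ T4 = {1, 2, 3, 4, 5, 6, 7, 8}); total cost 2 + 10 + 14 = 26.
The greedy pick T1, T2, T3, T4 costs 35; no covering selection beats 26.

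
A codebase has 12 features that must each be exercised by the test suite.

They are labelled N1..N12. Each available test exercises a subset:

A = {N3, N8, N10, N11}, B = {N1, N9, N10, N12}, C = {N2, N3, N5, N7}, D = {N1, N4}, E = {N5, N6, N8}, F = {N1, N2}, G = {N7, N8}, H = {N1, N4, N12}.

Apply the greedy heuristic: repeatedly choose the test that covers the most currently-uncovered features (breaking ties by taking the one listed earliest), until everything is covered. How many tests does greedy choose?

5

Greedy: pick A (covers 4 new) → pick B (covers 3 new) → pick C (covers 3 new) → pick D (covers 1 new) → pick E (covers 1 new). Total picks: 5.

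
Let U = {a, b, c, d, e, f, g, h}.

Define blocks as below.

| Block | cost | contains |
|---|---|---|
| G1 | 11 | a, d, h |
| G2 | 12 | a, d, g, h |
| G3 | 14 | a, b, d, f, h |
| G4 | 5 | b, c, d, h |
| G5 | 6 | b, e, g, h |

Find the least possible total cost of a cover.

25

G3, G4, G5 together cover every point (G3 ∪ G4 ∪ G5 = {a, b, c, d, e, f, g, h}); total cost 14 + 5 + 6 = 25.
No covering selection has total cost below 25.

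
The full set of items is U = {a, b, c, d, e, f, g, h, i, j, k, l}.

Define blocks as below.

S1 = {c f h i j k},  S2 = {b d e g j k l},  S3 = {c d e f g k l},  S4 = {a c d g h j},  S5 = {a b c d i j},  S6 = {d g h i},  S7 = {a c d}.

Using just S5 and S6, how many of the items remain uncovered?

4

Union of S5, S6 = {a, b, c, d, g, h, i, j}.
Not covered: e, f, k, l — 4 items.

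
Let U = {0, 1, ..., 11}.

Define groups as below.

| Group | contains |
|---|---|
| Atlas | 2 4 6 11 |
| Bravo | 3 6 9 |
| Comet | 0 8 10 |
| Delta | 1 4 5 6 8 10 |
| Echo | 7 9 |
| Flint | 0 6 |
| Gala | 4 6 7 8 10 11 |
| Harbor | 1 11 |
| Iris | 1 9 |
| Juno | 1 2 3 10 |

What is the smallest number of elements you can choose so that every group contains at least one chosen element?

Take H = {1, 6, 8, 9}. Each listed group contains at least one of these, so H is a hitting set of size 4.
No choice of 3 elements meets every group, so 4 is the minimum.

4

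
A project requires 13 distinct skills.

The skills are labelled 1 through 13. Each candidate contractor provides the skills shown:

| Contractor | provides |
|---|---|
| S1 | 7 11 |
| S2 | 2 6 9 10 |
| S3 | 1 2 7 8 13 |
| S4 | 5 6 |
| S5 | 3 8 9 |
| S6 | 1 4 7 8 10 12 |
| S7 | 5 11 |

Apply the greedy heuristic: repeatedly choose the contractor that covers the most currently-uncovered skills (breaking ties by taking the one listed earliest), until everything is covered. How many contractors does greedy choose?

5

Greedy: pick S6 (covers 6 new) → pick S2 (covers 3 new) → pick S7 (covers 2 new) → pick S3 (covers 1 new) → pick S5 (covers 1 new). Total picks: 5.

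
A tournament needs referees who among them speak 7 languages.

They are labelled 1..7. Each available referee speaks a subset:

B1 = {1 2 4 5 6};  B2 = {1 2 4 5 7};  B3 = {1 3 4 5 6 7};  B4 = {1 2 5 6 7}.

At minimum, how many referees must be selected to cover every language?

2

Take {B1, B3}. Their union is {1, 2, 3, 4, 5, 6, 7}, which is all 7 languages.
No single referee has all 7 languages (the largest, B3, has 6), so 2 is optimal.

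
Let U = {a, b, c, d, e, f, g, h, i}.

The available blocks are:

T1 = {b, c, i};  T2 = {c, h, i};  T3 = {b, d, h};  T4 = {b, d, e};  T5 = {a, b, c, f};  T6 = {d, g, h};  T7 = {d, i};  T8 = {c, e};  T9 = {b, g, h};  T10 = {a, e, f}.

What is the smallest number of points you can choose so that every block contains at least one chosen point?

4

The 4 points {b, d, e, i} hit every block.
No choice of 3 points meets every block, so 4 is the minimum.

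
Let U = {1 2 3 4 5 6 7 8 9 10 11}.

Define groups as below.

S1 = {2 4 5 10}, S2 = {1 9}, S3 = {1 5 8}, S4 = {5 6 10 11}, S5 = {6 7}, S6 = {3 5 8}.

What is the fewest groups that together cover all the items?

5

Take {S1, S2, S4, S5, S6}. Their union is {1, 2, 3, 4, 5, 6, 7, 8, 9, 10, 11}, which is all 11 items.
Only S1 contains 2, so S1 is forced; the remaining 7 items need at least 4 more groups (each remaining group adds at most 2) — so at least 5 groups are needed, and 5 is optimal.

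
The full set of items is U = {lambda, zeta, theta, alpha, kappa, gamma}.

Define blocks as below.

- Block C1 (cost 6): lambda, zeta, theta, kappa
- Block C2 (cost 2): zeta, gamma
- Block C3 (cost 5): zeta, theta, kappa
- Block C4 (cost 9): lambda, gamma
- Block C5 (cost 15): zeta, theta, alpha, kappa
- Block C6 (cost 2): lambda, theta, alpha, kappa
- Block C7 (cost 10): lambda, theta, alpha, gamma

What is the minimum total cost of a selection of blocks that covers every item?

4

C2, C6 together cover every item (C2 ∪ C6 = {lambda, zeta, theta, alpha, kappa, gamma}); total cost 2 + 2 = 4.
No covering selection has total cost below 4.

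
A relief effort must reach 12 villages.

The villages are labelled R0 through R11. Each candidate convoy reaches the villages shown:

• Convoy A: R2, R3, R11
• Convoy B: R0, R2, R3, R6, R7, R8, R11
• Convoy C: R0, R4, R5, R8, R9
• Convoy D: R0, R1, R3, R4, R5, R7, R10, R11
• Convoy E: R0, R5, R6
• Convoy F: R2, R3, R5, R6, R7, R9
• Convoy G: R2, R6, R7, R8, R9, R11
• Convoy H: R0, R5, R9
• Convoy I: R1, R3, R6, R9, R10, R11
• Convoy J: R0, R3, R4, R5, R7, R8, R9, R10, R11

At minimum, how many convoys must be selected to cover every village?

2

D and G together: D ∪ G = {R0, R1, R2, R3, R4, R5, R6, R7, R8, R9, R10, R11} — every village is covered.
No single convoy has all 12 villages (the largest, J, has 9), so 2 is optimal.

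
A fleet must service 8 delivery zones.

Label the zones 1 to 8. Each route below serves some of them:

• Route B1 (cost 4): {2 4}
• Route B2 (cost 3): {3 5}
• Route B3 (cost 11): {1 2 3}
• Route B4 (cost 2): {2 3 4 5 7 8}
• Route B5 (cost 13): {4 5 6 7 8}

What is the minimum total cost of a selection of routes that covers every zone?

24

B3, B5 together cover every zone (B3 ∪ B5 = {1, 2, 3, 4, 5, 6, 7, 8}); total cost 11 + 13 = 24.
The greedy pick B4, B3, B5 costs 26; no covering selection beats 24.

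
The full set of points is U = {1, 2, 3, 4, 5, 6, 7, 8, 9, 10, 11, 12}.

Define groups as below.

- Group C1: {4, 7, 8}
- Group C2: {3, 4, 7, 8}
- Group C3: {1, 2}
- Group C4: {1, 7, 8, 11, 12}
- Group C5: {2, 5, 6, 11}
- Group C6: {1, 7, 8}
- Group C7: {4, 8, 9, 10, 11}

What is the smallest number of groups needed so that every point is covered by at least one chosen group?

4

C2, C4, C5, and C7 cover everything between them: the union {1, 2, 3, 4, 5, 6, 7, 8, 9, 10, 11, 12} is all of U.
Only C7 contains 9, so C7 is forced; the remaining 7 points need at least 3 more groups (each remaining group adds at most 3) — so at least 4 groups are needed, and 4 is optimal.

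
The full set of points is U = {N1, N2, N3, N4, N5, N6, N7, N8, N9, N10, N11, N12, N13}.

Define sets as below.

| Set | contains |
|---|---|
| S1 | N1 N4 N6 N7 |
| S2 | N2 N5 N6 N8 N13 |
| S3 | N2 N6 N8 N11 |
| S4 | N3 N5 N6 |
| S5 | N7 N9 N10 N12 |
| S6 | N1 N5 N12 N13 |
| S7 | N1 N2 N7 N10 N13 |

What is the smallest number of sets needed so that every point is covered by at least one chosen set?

S1, S3, S4, S5, and S6 cover everything between them: the union {N1, N2, N3, N4, N5, N6, N7, N8, N9, N10, N11, N12, N13} is all of U.
No 4 of the 7 sets cover everything (all 35 combinations miss at least one point), so 5 is optimal.

5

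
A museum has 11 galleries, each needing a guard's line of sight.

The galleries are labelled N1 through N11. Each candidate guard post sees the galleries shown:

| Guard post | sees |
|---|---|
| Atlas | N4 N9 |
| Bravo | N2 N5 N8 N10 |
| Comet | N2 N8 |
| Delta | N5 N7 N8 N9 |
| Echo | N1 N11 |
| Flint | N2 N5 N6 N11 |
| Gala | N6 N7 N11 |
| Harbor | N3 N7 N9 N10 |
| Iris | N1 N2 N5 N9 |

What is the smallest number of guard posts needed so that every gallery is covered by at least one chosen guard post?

Take {Atlas, Bravo, Gala, Harbor, Iris}. Their union is {N1, N2, N3, N4, N5, N6, N7, N8, N9, N10, N11}, which is all 11 galleries.
No 4 of the 9 guard posts cover everything (all 126 combinations miss at least one gallery), so 5 is optimal.

5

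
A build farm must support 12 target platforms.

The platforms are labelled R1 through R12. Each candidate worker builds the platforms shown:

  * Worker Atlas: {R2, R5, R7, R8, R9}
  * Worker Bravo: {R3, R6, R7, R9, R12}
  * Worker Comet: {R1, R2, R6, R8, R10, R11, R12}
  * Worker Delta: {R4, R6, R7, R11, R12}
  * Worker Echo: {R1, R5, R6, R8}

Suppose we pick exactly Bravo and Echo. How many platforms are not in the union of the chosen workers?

Union of Bravo, Echo = {R1, R3, R5, R6, R7, R8, R9, R12}.
Not covered: R2, R4, R10, R11 — 4 platforms.

4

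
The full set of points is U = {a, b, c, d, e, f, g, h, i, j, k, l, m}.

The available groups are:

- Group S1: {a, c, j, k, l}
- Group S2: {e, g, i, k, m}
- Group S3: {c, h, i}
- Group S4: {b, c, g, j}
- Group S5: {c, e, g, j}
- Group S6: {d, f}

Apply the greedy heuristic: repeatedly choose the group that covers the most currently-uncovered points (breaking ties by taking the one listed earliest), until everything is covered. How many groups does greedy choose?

5

Greedy: pick S1 (covers 5 new) → pick S2 (covers 4 new) → pick S6 (covers 2 new) → pick S3 (covers 1 new) → pick S4 (covers 1 new). Total picks: 5.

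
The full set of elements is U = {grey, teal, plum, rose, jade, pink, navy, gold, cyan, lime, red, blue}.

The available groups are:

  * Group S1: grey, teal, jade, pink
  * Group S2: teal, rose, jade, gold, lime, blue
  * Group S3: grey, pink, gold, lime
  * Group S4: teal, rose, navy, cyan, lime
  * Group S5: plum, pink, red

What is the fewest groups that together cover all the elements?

4

Take {S2, S3, S4, S5}. Their union is {grey, teal, plum, rose, jade, pink, navy, gold, cyan, lime, red, blue}, which is all 12 elements.
Only S4 contains navy, so S4 is forced; the remaining 7 elements need at least 3 more groups (each remaining group adds at most 3) — so at least 4 groups are needed, and 4 is optimal.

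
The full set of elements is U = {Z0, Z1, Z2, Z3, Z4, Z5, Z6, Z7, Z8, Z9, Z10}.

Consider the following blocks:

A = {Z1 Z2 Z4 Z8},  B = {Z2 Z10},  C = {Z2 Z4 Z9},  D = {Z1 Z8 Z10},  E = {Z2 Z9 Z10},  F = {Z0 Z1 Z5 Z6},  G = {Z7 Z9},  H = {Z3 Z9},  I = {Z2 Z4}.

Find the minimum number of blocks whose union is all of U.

5

Take {D, F, G, H, I}. Their union is {Z0, Z1, Z2, Z3, Z4, Z5, Z6, Z7, Z8, Z9, Z10}, which is all 11 elements.
No 4 of the 9 blocks cover everything (all 126 combinations miss at least one element), so 5 is optimal.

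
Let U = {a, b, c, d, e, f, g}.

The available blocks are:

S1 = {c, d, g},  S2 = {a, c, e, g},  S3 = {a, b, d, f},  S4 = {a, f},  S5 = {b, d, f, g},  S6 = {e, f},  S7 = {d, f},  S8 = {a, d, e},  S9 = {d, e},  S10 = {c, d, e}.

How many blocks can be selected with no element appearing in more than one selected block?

2

S1, S6 are pairwise disjoint (S1={c,d,g}; S6={e,f}).
Every remaining block overlaps one of these, and no 3 of the listed blocks are pairwise disjoint, so 2 is the maximum.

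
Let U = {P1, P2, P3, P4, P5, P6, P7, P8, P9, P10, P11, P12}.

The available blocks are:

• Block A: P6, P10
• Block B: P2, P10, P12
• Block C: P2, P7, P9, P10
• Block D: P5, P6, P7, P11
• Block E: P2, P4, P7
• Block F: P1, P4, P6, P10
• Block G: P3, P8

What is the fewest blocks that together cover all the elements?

5

Take {B, C, D, F, G}. Their union is {P1, P2, P3, P4, P5, P6, P7, P8, P9, P10, P11, P12}, which is all 12 elements.
No 4 of the 7 blocks cover everything (all 35 combinations miss at least one element), so 5 is optimal.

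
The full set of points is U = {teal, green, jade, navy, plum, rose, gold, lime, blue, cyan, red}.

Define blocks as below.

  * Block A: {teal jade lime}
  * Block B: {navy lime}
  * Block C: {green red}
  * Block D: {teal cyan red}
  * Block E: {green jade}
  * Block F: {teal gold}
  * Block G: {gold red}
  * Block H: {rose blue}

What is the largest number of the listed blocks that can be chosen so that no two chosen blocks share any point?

B, C, F, H are pairwise disjoint (B={navy,lime}; C={green,red}; F={teal,gold}; H={rose,blue}).
Every remaining block overlaps one of these, and no 5 of the listed blocks are pairwise disjoint, so 4 is the maximum.

4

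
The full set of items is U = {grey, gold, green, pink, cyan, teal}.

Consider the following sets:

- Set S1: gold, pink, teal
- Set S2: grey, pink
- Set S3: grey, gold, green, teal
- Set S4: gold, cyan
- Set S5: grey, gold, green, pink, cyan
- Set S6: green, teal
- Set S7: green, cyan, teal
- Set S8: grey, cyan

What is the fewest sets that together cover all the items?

2

S5 and S6 together: S5 ∪ S6 = {grey, gold, green, pink, cyan, teal} — every item is covered.
No single set has all 6 items (the largest, S5, has 5), so 2 is optimal.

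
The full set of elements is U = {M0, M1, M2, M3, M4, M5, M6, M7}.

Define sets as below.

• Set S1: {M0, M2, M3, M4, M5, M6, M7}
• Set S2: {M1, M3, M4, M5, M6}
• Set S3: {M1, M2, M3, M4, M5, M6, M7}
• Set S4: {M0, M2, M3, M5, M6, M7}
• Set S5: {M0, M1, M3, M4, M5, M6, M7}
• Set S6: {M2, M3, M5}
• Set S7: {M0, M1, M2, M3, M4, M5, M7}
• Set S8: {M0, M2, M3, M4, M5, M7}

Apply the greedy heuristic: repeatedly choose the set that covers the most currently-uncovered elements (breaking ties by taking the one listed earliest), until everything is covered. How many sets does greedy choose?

2

Greedy: pick S1 (covers 7 new) → pick S2 (covers 1 new). Total picks: 2.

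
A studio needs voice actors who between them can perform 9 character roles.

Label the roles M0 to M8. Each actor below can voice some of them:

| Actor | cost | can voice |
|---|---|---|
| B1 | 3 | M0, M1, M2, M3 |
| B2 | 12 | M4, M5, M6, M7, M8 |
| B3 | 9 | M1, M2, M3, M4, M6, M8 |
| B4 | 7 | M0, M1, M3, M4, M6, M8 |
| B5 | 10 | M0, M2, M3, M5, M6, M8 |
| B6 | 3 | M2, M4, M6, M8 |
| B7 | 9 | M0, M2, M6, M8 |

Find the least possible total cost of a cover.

B1, B2 together cover every role (B1 ∪ B2 = {M0, M1, M2, M3, M4, M5, M6, M7, M8}); total cost 3 + 12 = 15.
The greedy pick B1, B6, B2 costs 18; no covering selection beats 15.

15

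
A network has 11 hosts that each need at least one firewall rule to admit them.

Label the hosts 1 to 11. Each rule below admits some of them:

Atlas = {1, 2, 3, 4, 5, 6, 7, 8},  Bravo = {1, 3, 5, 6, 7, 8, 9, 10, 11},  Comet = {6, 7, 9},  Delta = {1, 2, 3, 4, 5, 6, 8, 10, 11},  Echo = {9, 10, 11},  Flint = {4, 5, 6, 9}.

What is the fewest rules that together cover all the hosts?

2

Atlas and Echo together: Atlas ∪ Echo = {1, 2, 3, 4, 5, 6, 7, 8, 9, 10, 11} — every host is covered.
No single rule has all 11 hosts (the largest, Bravo, has 9), so 2 is optimal.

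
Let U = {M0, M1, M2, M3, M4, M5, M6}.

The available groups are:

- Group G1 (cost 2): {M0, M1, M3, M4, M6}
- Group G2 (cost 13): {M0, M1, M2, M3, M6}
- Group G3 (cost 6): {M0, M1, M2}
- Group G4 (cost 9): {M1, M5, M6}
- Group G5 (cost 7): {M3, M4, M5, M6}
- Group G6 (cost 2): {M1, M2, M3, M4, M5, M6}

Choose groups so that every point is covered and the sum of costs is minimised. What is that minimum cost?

G1, G6 together cover every point (G1 ∪ G6 = {M0, M1, M2, M3, M4, M5, M6}); total cost 2 + 2 = 4.
No covering selection has total cost below 4.

4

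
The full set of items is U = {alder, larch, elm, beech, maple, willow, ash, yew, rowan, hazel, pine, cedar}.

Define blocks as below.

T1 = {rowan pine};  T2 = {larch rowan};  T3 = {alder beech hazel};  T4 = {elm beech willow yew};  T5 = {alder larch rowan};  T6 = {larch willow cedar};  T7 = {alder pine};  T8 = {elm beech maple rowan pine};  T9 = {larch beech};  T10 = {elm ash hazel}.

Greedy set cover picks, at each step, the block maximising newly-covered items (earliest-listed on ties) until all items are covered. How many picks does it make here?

5

Greedy: pick T8 (covers 5 new) → pick T6 (covers 3 new) → pick T3 (covers 2 new) → pick T4 (covers 1 new) → pick T10 (covers 1 new). Total picks: 5.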